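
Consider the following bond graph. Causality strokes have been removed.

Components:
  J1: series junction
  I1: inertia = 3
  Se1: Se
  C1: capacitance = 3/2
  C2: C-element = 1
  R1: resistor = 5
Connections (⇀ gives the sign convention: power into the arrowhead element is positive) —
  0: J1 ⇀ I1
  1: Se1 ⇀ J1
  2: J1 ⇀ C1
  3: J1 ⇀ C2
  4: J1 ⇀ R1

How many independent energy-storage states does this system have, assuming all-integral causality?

bond 1 stroke at J1  (Se1: effort source, stroke at far end)
bond 0 stroke at I1  (prefer integral on I1)
bond 2 stroke at J1  (J1 flow already set via bond 0)
bond 3 stroke at J1  (common-f at J1 fixed by 0)
bond 4 stroke at J1  (1-jn J1 has f-setter on 0)

3  (C1, C2, I1 all integral)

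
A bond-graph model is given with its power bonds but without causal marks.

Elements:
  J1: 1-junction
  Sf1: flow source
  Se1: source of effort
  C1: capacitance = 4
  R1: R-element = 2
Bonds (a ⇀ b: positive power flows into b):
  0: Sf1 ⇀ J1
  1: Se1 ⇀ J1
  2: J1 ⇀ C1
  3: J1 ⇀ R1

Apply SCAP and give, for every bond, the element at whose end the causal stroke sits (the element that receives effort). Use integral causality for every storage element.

b0 stroke at Sf1
b1 stroke at J1
b2 stroke at J1
b3 stroke at J1

β0 stroke→Sf1  (source Sf1 imposes f)
β1 stroke→J1  (Se1 (Se) sets effort on bond)
β2 stroke→J1  (common-f at J1 fixed by 0)
β3 stroke→J1  (common-f at J1 fixed by 0)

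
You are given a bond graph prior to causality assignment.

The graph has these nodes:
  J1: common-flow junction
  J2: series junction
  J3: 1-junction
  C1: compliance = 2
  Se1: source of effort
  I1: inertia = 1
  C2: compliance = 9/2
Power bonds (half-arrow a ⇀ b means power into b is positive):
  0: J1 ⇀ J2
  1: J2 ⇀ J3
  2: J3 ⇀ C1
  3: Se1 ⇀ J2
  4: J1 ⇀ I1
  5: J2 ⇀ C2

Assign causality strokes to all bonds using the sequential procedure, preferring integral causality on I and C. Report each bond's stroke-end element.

b3 stroke at J2  (Se1: effort source, stroke at far end)
b2 stroke at J3  (C1 outputs effort q/C1)
b1 stroke at J2  (only one flow-in slot at J3)
b4 stroke at I1  (I1 integral (f out))
b0 stroke at J1  (J1 flow already set via bond 4)
b5 stroke at J2  (1-jn J2 has f-setter on 0)

b0 |J1
b1 |J2
b2 |J3
b3 |J2
b4 |I1
b5 |J2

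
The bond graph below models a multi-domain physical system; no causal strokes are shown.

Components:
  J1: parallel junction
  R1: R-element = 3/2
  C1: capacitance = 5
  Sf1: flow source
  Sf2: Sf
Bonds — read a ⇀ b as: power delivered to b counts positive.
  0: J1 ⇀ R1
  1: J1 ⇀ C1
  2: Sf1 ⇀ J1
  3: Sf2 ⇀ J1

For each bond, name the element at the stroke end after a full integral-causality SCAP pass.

#0 stroke at R1
#1 stroke at J1
#2 stroke at Sf1
#3 stroke at Sf2

b2 |Sf1  (Sf1 (Sf) sets flow on bond)
b3 |Sf2  (source Sf2 imposes f)
b1 |J1  (C1: C, integral causality)
b0 |R1  (J1 effort already set via bond 1)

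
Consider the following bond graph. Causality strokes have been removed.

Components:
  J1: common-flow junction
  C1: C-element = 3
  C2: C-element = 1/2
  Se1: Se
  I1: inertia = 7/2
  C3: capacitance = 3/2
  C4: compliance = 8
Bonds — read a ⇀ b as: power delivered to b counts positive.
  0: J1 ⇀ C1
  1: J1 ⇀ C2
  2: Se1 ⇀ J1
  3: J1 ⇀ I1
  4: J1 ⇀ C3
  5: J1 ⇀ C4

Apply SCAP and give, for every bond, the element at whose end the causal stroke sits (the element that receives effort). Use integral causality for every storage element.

#2 |J1  (Se1: effort source, stroke at far end)
#0 |J1  (prefer integral on C1)
#1 |J1  (prefer integral on C2)
#3 |I1  (I1 outputs flow p/I1)
#4 |J1  (J1: bond 3 brought flow, rest push out)
#5 |J1  (J1 flow already set via bond 3)

bond 0 |J1
bond 1 |J1
bond 2 |J1
bond 3 |I1
bond 4 |J1
bond 5 |J1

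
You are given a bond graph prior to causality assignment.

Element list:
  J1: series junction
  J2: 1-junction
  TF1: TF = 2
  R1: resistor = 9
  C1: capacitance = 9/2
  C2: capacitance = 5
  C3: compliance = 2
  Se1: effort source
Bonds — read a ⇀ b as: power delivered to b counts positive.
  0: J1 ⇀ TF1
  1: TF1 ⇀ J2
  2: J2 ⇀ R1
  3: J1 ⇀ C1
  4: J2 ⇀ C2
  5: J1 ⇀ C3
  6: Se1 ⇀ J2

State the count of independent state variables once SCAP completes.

3  (C1, C2, C3 all integral)

b6 |J2  (Se1 (Se) sets effort on bond)
b3 |J1  (C1 outputs effort q/C1)
b4 |J2  (C2 integral (e out))
b5 |J1  (C3: C, integral causality)
b0 |TF1  (J1 needs exactly one f-in)
b1 |J2  (TF1 one-in-one-out from 0)
b2 |R1  (J2: last free bond brings flow in)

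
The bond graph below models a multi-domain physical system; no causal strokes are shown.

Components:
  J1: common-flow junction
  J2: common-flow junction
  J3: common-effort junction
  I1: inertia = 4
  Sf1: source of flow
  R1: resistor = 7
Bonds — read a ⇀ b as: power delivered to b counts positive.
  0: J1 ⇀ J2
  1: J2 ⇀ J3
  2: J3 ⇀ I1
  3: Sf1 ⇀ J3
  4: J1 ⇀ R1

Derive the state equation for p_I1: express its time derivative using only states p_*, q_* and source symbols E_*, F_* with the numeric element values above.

β3 →Sf1  (Sf1 (Sf) sets flow on bond)
β2 →I1  (I1: I, integral causality)
β1 →J3  (closing 0-jn rule on J3)
β0 →J2  (common-f at J2 fixed by 1)
β4 →J1  (J1: bond 0 brought flow, rest push out)

dp_I1/dt = 7*F_Sf1 - 7*p_I1/4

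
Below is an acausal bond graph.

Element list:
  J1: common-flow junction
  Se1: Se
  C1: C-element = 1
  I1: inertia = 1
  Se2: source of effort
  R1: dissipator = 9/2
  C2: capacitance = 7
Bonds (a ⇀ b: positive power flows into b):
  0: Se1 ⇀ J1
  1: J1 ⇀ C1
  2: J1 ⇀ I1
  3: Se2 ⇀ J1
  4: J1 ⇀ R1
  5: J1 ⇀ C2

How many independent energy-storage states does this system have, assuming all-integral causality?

b0 stroke→J1  (Se1: effort source, stroke at far end)
b3 stroke→J1  (Se2 (Se) sets effort on bond)
b1 stroke→J1  (C1 integral (e out))
b2 stroke→I1  (prefer integral on I1)
b4 stroke→J1  (J1 flow already set via bond 2)
b5 stroke→J1  (J1 flow already set via bond 2)

3  (C1, C2, I1 all integral)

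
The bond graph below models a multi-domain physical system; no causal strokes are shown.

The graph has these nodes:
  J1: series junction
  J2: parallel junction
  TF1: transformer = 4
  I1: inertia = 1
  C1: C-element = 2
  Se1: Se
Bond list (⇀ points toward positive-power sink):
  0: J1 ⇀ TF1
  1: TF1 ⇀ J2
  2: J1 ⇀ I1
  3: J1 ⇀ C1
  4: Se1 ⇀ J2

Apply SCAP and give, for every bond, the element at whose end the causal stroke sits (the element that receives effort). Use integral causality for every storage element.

#0 →J1
#1 →TF1
#2 →I1
#3 →J1
#4 →J2

#4 |J2  (Se1: effort source, stroke at far end)
#1 |TF1  (J2 effort already set via bond 4)
#0 |J1  (TF TF1: opposite of bond 1)
#2 |I1  (I1: I, integral causality)
#3 |J1  (J1 flow already set via bond 2)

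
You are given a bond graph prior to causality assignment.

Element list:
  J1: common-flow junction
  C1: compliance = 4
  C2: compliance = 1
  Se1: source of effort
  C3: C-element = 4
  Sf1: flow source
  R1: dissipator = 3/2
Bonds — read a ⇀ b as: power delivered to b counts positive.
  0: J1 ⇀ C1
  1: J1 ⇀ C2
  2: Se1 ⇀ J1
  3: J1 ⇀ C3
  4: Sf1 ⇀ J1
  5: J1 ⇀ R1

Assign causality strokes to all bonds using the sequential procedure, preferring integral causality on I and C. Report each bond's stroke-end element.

β0 stroke at J1
β1 stroke at J1
β2 stroke at J1
β3 stroke at J1
β4 stroke at Sf1
β5 stroke at J1

β2 |J1  (Se1: effort source, stroke at far end)
β4 |Sf1  (Sf1 fixes flow; stroke at Sf1)
β0 |J1  (common-f at J1 fixed by 4)
β1 |J1  (common-f at J1 fixed by 4)
β3 |J1  (J1: bond 4 brought flow, rest push out)
β5 |J1  (common-f at J1 fixed by 4)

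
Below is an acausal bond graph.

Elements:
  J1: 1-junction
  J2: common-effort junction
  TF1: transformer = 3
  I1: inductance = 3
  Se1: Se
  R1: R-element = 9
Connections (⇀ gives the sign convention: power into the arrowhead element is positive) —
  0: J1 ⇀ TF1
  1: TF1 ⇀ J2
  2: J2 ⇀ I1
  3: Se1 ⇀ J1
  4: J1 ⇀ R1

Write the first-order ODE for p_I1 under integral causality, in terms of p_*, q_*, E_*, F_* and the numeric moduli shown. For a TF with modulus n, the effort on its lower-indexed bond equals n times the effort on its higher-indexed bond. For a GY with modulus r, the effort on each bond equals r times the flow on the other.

dp_I1/dt = E_Se1/3 - p_I1/3

#3 stroke at J1  (source Se1 imposes e)
#2 stroke at I1  (I1 outputs flow p/I1)
#1 stroke at J2  (only one effort-in slot at J2)
#0 stroke at TF1  (TF TF1: opposite of bond 1)
#4 stroke at J1  (J1 flow already set via bond 0)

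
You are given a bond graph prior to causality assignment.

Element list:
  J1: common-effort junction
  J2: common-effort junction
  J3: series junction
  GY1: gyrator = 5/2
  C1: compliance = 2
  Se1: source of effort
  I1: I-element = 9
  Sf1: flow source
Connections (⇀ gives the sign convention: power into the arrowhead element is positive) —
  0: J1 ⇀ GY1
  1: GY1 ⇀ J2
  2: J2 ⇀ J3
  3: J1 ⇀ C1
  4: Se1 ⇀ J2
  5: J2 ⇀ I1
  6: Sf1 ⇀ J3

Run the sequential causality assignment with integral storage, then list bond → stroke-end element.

bond 0 |GY1
bond 1 |GY1
bond 2 |J3
bond 3 |J1
bond 4 |J2
bond 5 |I1
bond 6 |Sf1

β4 →J2  (Se1 (Se) sets effort on bond)
β6 →Sf1  (Sf1 (Sf) sets flow on bond)
β1 →GY1  (J2 effort already set via bond 4)
β2 →J3  (J2: bond 4 brought effort, rest push out)
β5 →I1  (0-jn J2 has e-setter on 4)
β0 →GY1  (through GY1, causality inverts; strokes same side of GY1)
β3 →J1  (J1: last free bond brings effort in)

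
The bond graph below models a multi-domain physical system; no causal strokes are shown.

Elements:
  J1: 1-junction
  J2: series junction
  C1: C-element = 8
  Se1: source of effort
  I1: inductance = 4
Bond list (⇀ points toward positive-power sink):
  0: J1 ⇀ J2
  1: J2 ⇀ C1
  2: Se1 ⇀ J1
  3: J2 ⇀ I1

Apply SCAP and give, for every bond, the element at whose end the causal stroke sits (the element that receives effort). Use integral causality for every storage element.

β2 |J1  (Se1 fixes effort; stroke away)
β0 |J2  (J1: last free bond brings flow in)
β1 |J2  (C1 outputs effort q/C1)
β3 |I1  (J2: last free bond brings flow in)

#0 |J2
#1 |J2
#2 |J1
#3 |I1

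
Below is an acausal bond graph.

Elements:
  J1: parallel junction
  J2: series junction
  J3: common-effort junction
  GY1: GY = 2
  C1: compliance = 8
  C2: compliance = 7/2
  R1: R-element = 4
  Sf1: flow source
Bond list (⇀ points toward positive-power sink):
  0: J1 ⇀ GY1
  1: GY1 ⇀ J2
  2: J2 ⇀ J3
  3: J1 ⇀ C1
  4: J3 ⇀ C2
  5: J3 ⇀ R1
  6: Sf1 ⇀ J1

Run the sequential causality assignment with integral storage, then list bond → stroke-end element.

bond 6 →Sf1  (Sf1: flow source, stroke at near end)
bond 3 →J1  (C1 outputs effort q/C1)
bond 0 →GY1  (0-jn J1 has e-setter on 3)
bond 1 →GY1  (through GY1, causality inverts; strokes same side of GY1)
bond 2 →J2  (J2: bond 1 brought flow, rest push out)
bond 4 →J3  (C2 integral (e out))
bond 5 →R1  (common-e at J3 fixed by 4)

β0 |GY1
β1 |GY1
β2 |J2
β3 |J1
β4 |J3
β5 |R1
β6 |Sf1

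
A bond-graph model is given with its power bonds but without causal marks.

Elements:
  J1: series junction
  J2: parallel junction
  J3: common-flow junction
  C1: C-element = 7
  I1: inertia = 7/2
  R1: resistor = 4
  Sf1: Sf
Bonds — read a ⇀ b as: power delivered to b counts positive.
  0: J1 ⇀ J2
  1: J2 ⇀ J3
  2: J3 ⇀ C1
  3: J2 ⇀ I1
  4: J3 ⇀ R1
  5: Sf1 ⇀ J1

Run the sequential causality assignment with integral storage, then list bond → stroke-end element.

β0 stroke→J1
β1 stroke→J2
β2 stroke→J3
β3 stroke→I1
β4 stroke→J3
β5 stroke→Sf1

β5 stroke at Sf1  (Sf1 (Sf) sets flow on bond)
β0 stroke at J1  (J1 flow already set via bond 5)
β2 stroke at J3  (C1 integral (e out))
β3 stroke at I1  (I1 integral (f out))
β1 stroke at J2  (only one effort-in slot at J2)
β4 stroke at J3  (J3 flow already set via bond 1)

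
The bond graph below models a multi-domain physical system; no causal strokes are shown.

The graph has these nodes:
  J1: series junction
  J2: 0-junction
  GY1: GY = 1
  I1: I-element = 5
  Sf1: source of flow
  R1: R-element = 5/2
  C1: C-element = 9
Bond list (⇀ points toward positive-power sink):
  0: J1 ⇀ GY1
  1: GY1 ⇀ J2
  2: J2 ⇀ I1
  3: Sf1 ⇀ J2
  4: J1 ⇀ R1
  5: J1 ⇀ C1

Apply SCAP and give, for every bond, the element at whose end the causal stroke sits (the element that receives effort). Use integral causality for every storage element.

#3 stroke→Sf1  (Sf1: flow source, stroke at near end)
#2 stroke→I1  (I1: I, integral causality)
#1 stroke→J2  (J2 needs exactly one e-in)
#0 stroke→J1  (through GY1, causality inverts; strokes same side of GY1)
#5 stroke→J1  (C1 outputs effort q/C1)
#4 stroke→R1  (J1 needs exactly one f-in)

b0 |J1
b1 |J2
b2 |I1
b3 |Sf1
b4 |R1
b5 |J1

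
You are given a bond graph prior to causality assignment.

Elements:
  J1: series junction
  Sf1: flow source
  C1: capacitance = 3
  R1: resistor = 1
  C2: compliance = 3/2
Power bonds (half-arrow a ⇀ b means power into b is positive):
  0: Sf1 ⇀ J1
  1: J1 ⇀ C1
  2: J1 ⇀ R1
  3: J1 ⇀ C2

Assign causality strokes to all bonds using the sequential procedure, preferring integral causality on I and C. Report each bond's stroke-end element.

#0 stroke→Sf1  (source Sf1 imposes f)
#1 stroke→J1  (common-f at J1 fixed by 0)
#2 stroke→J1  (common-f at J1 fixed by 0)
#3 stroke→J1  (J1: bond 0 brought flow, rest push out)

b0 stroke at Sf1
b1 stroke at J1
b2 stroke at J1
b3 stroke at J1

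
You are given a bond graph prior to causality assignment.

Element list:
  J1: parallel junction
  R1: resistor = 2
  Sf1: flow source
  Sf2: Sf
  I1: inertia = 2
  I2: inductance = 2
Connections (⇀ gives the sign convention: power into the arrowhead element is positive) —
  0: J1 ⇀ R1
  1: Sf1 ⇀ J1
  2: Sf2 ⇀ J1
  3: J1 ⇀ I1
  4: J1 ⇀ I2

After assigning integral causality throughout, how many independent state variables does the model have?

bond 1 stroke→Sf1  (Sf1 fixes flow; stroke at Sf1)
bond 2 stroke→Sf2  (Sf2 (Sf) sets flow on bond)
bond 3 stroke→I1  (I1: I, integral causality)
bond 4 stroke→I2  (I2: I, integral causality)
bond 0 stroke→J1  (J1 needs exactly one e-in)

2  (I1, I2 all integral)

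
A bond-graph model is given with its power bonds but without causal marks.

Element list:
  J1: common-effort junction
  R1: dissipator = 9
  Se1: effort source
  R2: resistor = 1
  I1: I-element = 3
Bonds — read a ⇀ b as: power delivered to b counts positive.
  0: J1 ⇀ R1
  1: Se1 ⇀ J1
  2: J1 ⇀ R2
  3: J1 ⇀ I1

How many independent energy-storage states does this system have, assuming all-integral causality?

1  (I1 all integral)

#1 stroke at J1  (Se1 fixes effort; stroke away)
#0 stroke at R1  (0-jn J1 has e-setter on 1)
#2 stroke at R2  (J1: bond 1 brought effort, rest push out)
#3 stroke at I1  (0-jn J1 has e-setter on 1)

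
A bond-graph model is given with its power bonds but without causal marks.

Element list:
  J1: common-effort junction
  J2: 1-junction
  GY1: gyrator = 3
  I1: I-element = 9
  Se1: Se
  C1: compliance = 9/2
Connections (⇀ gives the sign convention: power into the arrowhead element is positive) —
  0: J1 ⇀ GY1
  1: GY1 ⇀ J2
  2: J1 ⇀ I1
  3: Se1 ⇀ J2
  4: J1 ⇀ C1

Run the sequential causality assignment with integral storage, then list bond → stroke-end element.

bond 0 |GY1
bond 1 |GY1
bond 2 |I1
bond 3 |J2
bond 4 |J1

β3 stroke→J2  (source Se1 imposes e)
β1 stroke→GY1  (only one flow-in slot at J2)
β0 stroke→GY1  (GY1: gyrator matches bond 1)
β2 stroke→I1  (prefer integral on I1)
β4 stroke→J1  (J1 needs exactly one e-in)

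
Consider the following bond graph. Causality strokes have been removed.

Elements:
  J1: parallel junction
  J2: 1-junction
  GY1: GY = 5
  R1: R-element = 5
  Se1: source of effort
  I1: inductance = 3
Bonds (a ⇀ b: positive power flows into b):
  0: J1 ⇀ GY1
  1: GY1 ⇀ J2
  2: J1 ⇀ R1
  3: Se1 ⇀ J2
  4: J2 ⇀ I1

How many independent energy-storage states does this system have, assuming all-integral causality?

b3 stroke→J2  (Se1 (Se) sets effort on bond)
b4 stroke→I1  (prefer integral on I1)
b1 stroke→J2  (J2: bond 4 brought flow, rest push out)
b0 stroke→J1  (GY1: gyrator matches bond 1)
b2 stroke→R1  (J1 effort already set via bond 0)

1  (I1 all integral)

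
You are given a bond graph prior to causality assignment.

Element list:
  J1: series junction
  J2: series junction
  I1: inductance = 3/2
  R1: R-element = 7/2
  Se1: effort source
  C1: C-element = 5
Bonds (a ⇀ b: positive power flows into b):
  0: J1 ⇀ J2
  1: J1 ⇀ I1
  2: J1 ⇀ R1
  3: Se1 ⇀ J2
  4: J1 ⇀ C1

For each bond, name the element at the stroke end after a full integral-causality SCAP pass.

bond 0 →J1
bond 1 →I1
bond 2 →J1
bond 3 →J2
bond 4 →J1

β3 →J2  (Se1 fixes effort; stroke away)
β0 →J1  (closing 1-jn rule on J2)
β1 →I1  (I1: I, integral causality)
β2 →J1  (1-jn J1 has f-setter on 1)
β4 →J1  (J1: bond 1 brought flow, rest push out)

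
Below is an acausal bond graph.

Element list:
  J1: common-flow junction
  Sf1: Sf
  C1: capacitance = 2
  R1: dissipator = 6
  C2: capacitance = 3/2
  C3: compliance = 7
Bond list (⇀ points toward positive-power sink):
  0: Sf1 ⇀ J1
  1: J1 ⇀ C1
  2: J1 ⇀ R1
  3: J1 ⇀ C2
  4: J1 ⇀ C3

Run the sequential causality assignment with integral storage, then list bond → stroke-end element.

bond 0 stroke→Sf1
bond 1 stroke→J1
bond 2 stroke→J1
bond 3 stroke→J1
bond 4 stroke→J1

#0 |Sf1  (Sf1 (Sf) sets flow on bond)
#1 |J1  (J1: bond 0 brought flow, rest push out)
#2 |J1  (common-f at J1 fixed by 0)
#3 |J1  (1-jn J1 has f-setter on 0)
#4 |J1  (1-jn J1 has f-setter on 0)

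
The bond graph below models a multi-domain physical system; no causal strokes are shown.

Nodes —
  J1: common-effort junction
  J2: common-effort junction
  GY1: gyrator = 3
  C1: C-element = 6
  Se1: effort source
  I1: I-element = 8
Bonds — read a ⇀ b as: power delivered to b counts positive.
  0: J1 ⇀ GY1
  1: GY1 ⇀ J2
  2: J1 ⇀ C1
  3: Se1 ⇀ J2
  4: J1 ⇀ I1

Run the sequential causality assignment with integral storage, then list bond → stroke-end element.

#3 stroke at J2  (source Se1 imposes e)
#1 stroke at GY1  (common-e at J2 fixed by 3)
#0 stroke at GY1  (GY1: gyrator matches bond 1)
#2 stroke at J1  (prefer integral on C1)
#4 stroke at I1  (J1 effort already set via bond 2)

#0 |GY1
#1 |GY1
#2 |J1
#3 |J2
#4 |I1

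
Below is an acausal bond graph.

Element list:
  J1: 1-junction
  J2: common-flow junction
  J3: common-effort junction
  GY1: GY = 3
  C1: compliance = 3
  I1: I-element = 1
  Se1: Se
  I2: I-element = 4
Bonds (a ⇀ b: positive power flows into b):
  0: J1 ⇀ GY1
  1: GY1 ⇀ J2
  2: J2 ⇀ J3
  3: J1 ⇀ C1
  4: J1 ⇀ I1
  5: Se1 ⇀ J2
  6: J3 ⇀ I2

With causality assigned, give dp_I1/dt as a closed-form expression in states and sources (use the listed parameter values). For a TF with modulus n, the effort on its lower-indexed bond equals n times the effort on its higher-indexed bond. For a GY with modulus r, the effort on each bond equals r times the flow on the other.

b5 |J2  (source Se1 imposes e)
b3 |J1  (C1: C, integral causality)
b4 |I1  (I1: I, integral causality)
b0 |J1  (common-f at J1 fixed by 4)
b1 |J2  (GY1: gyrator matches bond 0)
b2 |J3  (J2 needs exactly one f-in)
b6 |I2  (J3 effort already set via bond 2)

dp_I1/dt = -3*p_I2/4 - q_C1/3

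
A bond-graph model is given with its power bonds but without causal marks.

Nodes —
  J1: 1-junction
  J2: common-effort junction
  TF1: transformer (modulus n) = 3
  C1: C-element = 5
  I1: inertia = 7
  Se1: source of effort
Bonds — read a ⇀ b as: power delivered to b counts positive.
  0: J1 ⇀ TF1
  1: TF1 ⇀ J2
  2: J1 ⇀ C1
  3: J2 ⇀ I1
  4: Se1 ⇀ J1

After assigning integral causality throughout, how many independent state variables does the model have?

2  (C1, I1 all integral)

b4 →J1  (Se1 (Se) sets effort on bond)
b2 →J1  (C1 outputs effort q/C1)
b0 →TF1  (J1: last free bond brings flow in)
b1 →J2  (TF TF1: opposite of bond 0)
b3 →I1  (0-jn J2 has e-setter on 1)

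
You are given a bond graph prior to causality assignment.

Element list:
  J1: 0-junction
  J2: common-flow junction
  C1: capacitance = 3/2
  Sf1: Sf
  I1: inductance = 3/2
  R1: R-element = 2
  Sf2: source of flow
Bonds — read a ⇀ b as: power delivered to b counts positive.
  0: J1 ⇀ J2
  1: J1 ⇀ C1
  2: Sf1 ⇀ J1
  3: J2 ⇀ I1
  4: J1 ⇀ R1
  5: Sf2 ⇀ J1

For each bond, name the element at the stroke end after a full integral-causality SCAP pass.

bond 2 |Sf1  (Sf1 (Sf) sets flow on bond)
bond 5 |Sf2  (source Sf2 imposes f)
bond 1 |J1  (C1: C, integral causality)
bond 0 |J2  (common-e at J1 fixed by 1)
bond 4 |R1  (0-jn J1 has e-setter on 1)
bond 3 |I1  (J2: last free bond brings flow in)

#0 →J2
#1 →J1
#2 →Sf1
#3 →I1
#4 →R1
#5 →Sf2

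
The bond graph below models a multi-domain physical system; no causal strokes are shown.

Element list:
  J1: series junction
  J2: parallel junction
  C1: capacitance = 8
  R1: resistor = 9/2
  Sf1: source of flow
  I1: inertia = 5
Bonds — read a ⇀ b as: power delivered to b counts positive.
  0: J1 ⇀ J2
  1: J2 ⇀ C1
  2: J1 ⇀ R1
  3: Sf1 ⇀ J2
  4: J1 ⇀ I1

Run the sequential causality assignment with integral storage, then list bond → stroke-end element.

β3 |Sf1  (Sf1: flow source, stroke at near end)
β1 |J2  (C1 integral (e out))
β0 |J1  (J2 effort already set via bond 1)
β4 |I1  (I1 integral (f out))
β2 |J1  (J1: bond 4 brought flow, rest push out)

b0 stroke at J1
b1 stroke at J2
b2 stroke at J1
b3 stroke at Sf1
b4 stroke at I1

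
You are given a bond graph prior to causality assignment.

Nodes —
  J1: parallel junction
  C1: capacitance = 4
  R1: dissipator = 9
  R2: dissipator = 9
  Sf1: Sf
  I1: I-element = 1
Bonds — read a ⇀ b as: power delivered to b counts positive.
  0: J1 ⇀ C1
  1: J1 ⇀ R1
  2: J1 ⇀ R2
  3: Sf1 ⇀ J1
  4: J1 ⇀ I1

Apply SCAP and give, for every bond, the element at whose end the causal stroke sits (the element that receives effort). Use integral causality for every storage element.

#3 |Sf1  (Sf1: flow source, stroke at near end)
#0 |J1  (C1 integral (e out))
#1 |R1  (0-jn J1 has e-setter on 0)
#2 |R2  (common-e at J1 fixed by 0)
#4 |I1  (J1: bond 0 brought effort, rest push out)

b0 stroke at J1
b1 stroke at R1
b2 stroke at R2
b3 stroke at Sf1
b4 stroke at I1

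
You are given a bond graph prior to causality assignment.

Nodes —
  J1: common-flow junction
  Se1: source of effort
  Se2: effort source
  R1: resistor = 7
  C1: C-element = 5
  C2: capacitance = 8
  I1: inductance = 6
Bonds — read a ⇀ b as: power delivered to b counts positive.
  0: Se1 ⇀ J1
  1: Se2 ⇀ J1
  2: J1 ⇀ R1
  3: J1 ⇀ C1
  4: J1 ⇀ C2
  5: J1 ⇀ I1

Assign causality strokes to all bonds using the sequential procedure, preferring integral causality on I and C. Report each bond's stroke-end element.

β0 stroke at J1  (Se1: effort source, stroke at far end)
β1 stroke at J1  (Se2: effort source, stroke at far end)
β3 stroke at J1  (C1: C, integral causality)
β4 stroke at J1  (C2 outputs effort q/C2)
β5 stroke at I1  (I1 outputs flow p/I1)
β2 stroke at J1  (J1: bond 5 brought flow, rest push out)

bond 0 stroke→J1
bond 1 stroke→J1
bond 2 stroke→J1
bond 3 stroke→J1
bond 4 stroke→J1
bond 5 stroke→I1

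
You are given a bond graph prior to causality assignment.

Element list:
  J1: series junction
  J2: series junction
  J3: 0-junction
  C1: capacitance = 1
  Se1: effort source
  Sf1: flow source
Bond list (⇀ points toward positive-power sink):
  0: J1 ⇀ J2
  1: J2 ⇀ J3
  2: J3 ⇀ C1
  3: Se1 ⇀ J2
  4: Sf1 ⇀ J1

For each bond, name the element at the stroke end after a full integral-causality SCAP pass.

b3 →J2  (Se1: effort source, stroke at far end)
b4 →Sf1  (Sf1 (Sf) sets flow on bond)
b0 →J1  (J1: bond 4 brought flow, rest push out)
b1 →J2  (common-f at J2 fixed by 0)
b2 →J3  (closing 0-jn rule on J3)

#0 stroke→J1
#1 stroke→J2
#2 stroke→J3
#3 stroke→J2
#4 stroke→Sf1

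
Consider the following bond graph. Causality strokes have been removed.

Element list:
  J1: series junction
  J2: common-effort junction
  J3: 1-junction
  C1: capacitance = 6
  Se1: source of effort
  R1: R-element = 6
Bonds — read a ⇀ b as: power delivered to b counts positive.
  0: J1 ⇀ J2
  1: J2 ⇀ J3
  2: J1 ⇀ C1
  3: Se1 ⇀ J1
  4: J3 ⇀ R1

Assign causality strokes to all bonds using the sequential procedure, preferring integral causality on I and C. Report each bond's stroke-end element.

b3 stroke→J1  (Se1: effort source, stroke at far end)
b2 stroke→J1  (prefer integral on C1)
b0 stroke→J2  (closing 1-jn rule on J1)
b1 stroke→J3  (J2: bond 0 brought effort, rest push out)
b4 stroke→R1  (only one flow-in slot at J3)

β0 →J2
β1 →J3
β2 →J1
β3 →J1
β4 →R1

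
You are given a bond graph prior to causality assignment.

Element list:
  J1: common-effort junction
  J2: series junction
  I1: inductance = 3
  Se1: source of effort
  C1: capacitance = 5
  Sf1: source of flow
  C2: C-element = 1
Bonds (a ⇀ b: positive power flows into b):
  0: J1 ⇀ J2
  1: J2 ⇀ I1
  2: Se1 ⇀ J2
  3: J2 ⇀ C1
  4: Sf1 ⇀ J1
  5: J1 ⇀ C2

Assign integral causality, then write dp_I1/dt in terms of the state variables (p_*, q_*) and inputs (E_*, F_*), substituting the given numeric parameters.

dp_I1/dt = E_Se1 - q_C1/5 + q_C2

b2 stroke at J2  (source Se1 imposes e)
b4 stroke at Sf1  (Sf1 (Sf) sets flow on bond)
b1 stroke at I1  (I1 integral (f out))
b0 stroke at J2  (J2: bond 1 brought flow, rest push out)
b3 stroke at J2  (1-jn J2 has f-setter on 1)
b5 stroke at J1  (closing 0-jn rule on J1)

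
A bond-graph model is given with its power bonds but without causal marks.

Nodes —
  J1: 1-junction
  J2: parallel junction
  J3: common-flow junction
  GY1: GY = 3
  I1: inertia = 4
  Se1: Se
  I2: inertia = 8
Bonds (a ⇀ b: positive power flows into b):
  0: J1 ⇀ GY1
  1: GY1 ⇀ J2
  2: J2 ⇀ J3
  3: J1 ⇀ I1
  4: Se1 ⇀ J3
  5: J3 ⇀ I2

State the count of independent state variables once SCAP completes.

2  (I1, I2 all integral)

bond 4 stroke at J3  (Se1 (Se) sets effort on bond)
bond 3 stroke at I1  (I1: I, integral causality)
bond 0 stroke at J1  (J1 flow already set via bond 3)
bond 1 stroke at J2  (GY1 both-in/both-out from 0)
bond 2 stroke at J3  (common-e at J2 fixed by 1)
bond 5 stroke at I2  (only one flow-in slot at J3)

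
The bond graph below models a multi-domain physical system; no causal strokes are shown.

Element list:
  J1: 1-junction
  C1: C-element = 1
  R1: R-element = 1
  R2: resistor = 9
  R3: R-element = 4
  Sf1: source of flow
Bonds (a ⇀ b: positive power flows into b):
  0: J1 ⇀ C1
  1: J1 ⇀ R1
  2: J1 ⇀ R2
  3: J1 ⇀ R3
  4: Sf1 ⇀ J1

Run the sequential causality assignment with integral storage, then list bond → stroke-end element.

β4 |Sf1  (Sf1 fixes flow; stroke at Sf1)
β0 |J1  (J1: bond 4 brought flow, rest push out)
β1 |J1  (common-f at J1 fixed by 4)
β2 |J1  (common-f at J1 fixed by 4)
β3 |J1  (1-jn J1 has f-setter on 4)

bond 0 stroke→J1
bond 1 stroke→J1
bond 2 stroke→J1
bond 3 stroke→J1
bond 4 stroke→Sf1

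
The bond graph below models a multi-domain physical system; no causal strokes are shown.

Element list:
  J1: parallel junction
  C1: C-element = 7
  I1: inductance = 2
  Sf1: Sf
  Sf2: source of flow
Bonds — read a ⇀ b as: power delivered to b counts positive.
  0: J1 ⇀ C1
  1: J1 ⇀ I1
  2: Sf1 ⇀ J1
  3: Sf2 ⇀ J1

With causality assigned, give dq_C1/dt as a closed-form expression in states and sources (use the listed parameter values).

bond 2 stroke→Sf1  (source Sf1 imposes f)
bond 3 stroke→Sf2  (Sf2 (Sf) sets flow on bond)
bond 0 stroke→J1  (prefer integral on C1)
bond 1 stroke→I1  (J1: bond 0 brought effort, rest push out)

dq_C1/dt = F_Sf1 + F_Sf2 - p_I1/2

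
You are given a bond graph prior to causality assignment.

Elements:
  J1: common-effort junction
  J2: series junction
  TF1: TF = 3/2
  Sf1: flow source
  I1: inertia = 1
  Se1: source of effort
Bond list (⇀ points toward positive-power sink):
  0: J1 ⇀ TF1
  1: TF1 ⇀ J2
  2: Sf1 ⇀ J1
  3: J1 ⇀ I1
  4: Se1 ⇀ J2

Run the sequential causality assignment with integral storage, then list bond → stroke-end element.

#2 |Sf1  (Sf1: flow source, stroke at near end)
#4 |J2  (source Se1 imposes e)
#1 |TF1  (J2 needs exactly one f-in)
#0 |J1  (TF TF1: opposite of bond 1)
#3 |I1  (common-e at J1 fixed by 0)

β0 |J1
β1 |TF1
β2 |Sf1
β3 |I1
β4 |J2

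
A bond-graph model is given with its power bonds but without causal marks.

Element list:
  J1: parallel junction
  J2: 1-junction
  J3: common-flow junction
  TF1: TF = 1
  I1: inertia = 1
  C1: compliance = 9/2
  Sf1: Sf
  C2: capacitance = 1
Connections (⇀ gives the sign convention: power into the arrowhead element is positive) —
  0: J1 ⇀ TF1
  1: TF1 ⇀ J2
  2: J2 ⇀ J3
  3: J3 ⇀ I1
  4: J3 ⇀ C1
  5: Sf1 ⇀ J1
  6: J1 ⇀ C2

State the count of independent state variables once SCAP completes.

3  (C1, C2, I1 all integral)

β5 stroke at Sf1  (Sf1 (Sf) sets flow on bond)
β3 stroke at I1  (I1 integral (f out))
β2 stroke at J3  (J3 flow already set via bond 3)
β4 stroke at J3  (J3 flow already set via bond 3)
β1 stroke at J2  (J2 flow already set via bond 2)
β0 stroke at TF1  (TF1 one-in-one-out from 1)
β6 stroke at J1  (only one effort-in slot at J1)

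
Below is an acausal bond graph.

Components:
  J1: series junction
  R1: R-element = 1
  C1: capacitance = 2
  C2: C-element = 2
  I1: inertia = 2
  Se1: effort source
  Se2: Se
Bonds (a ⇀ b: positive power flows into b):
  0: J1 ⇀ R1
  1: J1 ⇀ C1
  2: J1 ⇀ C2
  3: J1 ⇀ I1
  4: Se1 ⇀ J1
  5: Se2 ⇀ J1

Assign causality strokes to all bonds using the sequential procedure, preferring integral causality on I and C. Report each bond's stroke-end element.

b4 stroke→J1  (Se1 fixes effort; stroke away)
b5 stroke→J1  (Se2 (Se) sets effort on bond)
b1 stroke→J1  (prefer integral on C1)
b2 stroke→J1  (prefer integral on C2)
b3 stroke→I1  (I1 integral (f out))
b0 stroke→J1  (J1 flow already set via bond 3)

bond 0 stroke at J1
bond 1 stroke at J1
bond 2 stroke at J1
bond 3 stroke at I1
bond 4 stroke at J1
bond 5 stroke at J1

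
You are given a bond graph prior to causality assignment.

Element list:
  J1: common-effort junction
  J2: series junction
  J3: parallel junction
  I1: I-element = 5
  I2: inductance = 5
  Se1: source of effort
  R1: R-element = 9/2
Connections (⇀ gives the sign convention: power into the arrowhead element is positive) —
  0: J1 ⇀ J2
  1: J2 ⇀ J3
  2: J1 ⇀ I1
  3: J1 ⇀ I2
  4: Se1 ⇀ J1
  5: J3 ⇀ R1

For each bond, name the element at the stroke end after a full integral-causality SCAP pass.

bond 4 stroke at J1  (Se1 (Se) sets effort on bond)
bond 0 stroke at J2  (0-jn J1 has e-setter on 4)
bond 2 stroke at I1  (common-e at J1 fixed by 4)
bond 3 stroke at I2  (common-e at J1 fixed by 4)
bond 1 stroke at J3  (closing 1-jn rule on J2)
bond 5 stroke at R1  (0-jn J3 has e-setter on 1)

β0 stroke→J2
β1 stroke→J3
β2 stroke→I1
β3 stroke→I2
β4 stroke→J1
β5 stroke→R1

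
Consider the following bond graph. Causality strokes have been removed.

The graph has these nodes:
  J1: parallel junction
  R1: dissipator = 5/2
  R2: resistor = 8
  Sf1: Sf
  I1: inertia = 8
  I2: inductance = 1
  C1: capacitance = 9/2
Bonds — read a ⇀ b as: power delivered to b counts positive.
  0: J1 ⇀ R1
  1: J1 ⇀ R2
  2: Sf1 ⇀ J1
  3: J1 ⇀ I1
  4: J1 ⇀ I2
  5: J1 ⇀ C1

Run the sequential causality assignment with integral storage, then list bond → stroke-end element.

β0 →R1
β1 →R2
β2 →Sf1
β3 →I1
β4 →I2
β5 →J1

β2 |Sf1  (Sf1 fixes flow; stroke at Sf1)
β3 |I1  (I1: I, integral causality)
β4 |I2  (I2 outputs flow p/I2)
β5 |J1  (C1 integral (e out))
β0 |R1  (J1 effort already set via bond 5)
β1 |R2  (J1 effort already set via bond 5)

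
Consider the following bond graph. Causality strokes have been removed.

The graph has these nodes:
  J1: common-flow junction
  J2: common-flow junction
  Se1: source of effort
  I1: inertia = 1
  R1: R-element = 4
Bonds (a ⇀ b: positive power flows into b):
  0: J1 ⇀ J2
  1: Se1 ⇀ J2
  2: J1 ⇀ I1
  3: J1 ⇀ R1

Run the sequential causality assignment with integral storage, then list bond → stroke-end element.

b1 →J2  (source Se1 imposes e)
b0 →J1  (J2: last free bond brings flow in)
b2 →I1  (I1 outputs flow p/I1)
b3 →J1  (1-jn J1 has f-setter on 2)

b0 stroke at J1
b1 stroke at J2
b2 stroke at I1
b3 stroke at J1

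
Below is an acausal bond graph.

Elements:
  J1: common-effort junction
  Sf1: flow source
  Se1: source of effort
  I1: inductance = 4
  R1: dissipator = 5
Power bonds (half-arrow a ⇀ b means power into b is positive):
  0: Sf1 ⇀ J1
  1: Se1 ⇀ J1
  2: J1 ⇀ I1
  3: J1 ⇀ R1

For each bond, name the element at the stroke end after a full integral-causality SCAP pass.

b0 stroke→Sf1
b1 stroke→J1
b2 stroke→I1
b3 stroke→R1

b0 stroke→Sf1  (Sf1 fixes flow; stroke at Sf1)
b1 stroke→J1  (Se1 (Se) sets effort on bond)
b2 stroke→I1  (common-e at J1 fixed by 1)
b3 stroke→R1  (common-e at J1 fixed by 1)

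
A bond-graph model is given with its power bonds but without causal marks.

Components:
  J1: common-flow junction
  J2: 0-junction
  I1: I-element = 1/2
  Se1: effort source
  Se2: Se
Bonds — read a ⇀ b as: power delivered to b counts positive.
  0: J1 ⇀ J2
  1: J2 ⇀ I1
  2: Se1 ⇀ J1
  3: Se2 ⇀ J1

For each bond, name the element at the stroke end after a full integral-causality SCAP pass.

#2 stroke at J1  (Se1 fixes effort; stroke away)
#3 stroke at J1  (Se2 (Se) sets effort on bond)
#0 stroke at J2  (closing 1-jn rule on J1)
#1 stroke at I1  (J2: bond 0 brought effort, rest push out)

b0 →J2
b1 →I1
b2 →J1
b3 →J1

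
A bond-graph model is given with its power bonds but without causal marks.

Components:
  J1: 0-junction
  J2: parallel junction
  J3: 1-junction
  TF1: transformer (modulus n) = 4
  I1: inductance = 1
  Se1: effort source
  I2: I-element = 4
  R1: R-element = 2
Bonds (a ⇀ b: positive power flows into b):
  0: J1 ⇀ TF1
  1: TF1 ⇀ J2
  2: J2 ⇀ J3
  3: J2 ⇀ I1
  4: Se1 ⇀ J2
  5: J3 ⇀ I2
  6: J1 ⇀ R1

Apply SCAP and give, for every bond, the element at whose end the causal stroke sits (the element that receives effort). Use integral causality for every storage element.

#4 |J2  (Se1 (Se) sets effort on bond)
#1 |TF1  (0-jn J2 has e-setter on 4)
#2 |J3  (J2 effort already set via bond 4)
#3 |I1  (0-jn J2 has e-setter on 4)
#5 |I2  (only one flow-in slot at J3)
#0 |J1  (TF1: transformer flips bond 1)
#6 |R1  (J1 effort already set via bond 0)

bond 0 stroke→J1
bond 1 stroke→TF1
bond 2 stroke→J3
bond 3 stroke→I1
bond 4 stroke→J2
bond 5 stroke→I2
bond 6 stroke→R1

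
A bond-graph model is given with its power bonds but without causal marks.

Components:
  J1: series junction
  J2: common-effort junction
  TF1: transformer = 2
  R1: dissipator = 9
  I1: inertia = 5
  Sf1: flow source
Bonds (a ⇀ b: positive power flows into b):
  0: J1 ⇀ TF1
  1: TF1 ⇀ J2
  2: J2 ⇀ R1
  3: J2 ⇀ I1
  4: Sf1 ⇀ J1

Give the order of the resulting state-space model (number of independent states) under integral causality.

β4 stroke→Sf1  (Sf1 fixes flow; stroke at Sf1)
β0 stroke→J1  (J1 flow already set via bond 4)
β1 stroke→TF1  (through TF1, causality passes straight; one stroke at TF1)
β3 stroke→I1  (I1: I, integral causality)
β2 stroke→J2  (only one effort-in slot at J2)

1  (I1 all integral)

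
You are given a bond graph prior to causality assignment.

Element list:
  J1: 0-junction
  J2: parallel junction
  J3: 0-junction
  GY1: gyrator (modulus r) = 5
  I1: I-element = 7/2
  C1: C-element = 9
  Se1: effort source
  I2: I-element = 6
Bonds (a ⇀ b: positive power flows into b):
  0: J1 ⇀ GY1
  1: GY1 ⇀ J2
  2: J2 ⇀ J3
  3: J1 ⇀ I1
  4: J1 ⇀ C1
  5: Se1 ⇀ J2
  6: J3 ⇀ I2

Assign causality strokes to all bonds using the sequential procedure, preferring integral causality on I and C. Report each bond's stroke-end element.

b5 →J2  (source Se1 imposes e)
b1 →GY1  (J2 effort already set via bond 5)
b2 →J3  (0-jn J2 has e-setter on 5)
b6 →I2  (J3: bond 2 brought effort, rest push out)
b0 →GY1  (GY1: gyrator matches bond 1)
b3 →I1  (I1 integral (f out))
b4 →J1  (J1 needs exactly one e-in)

b0 |GY1
b1 |GY1
b2 |J3
b3 |I1
b4 |J1
b5 |J2
b6 |I2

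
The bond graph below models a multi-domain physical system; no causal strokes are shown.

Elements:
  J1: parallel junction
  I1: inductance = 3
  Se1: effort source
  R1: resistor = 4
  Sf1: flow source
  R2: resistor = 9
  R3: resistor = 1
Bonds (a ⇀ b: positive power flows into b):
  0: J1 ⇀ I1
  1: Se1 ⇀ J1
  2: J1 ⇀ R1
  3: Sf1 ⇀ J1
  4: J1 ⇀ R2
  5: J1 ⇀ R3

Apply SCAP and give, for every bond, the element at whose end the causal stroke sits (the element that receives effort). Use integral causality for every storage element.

b0 |I1
b1 |J1
b2 |R1
b3 |Sf1
b4 |R2
b5 |R3

β1 stroke at J1  (Se1: effort source, stroke at far end)
β3 stroke at Sf1  (Sf1: flow source, stroke at near end)
β0 stroke at I1  (J1 effort already set via bond 1)
β2 stroke at R1  (common-e at J1 fixed by 1)
β4 stroke at R2  (common-e at J1 fixed by 1)
β5 stroke at R3  (J1 effort already set via bond 1)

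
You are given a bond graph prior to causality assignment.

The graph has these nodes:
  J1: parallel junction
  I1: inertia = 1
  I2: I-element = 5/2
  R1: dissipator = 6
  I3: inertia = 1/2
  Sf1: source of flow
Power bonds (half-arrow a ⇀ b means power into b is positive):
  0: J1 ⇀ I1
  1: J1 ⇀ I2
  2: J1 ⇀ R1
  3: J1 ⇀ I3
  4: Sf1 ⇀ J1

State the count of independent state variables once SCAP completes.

3  (I1, I2, I3 all integral)

β4 →Sf1  (Sf1 (Sf) sets flow on bond)
β0 →I1  (I1 outputs flow p/I1)
β1 →I2  (I2 outputs flow p/I2)
β3 →I3  (prefer integral on I3)
β2 →J1  (only one effort-in slot at J1)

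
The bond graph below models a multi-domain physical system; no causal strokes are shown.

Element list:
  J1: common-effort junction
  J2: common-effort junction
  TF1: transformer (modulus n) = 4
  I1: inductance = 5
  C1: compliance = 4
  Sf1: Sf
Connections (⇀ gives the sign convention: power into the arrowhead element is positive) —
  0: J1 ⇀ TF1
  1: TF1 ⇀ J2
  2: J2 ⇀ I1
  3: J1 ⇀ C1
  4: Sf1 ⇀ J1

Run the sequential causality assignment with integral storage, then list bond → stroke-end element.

#4 →Sf1  (source Sf1 imposes f)
#2 →I1  (I1 outputs flow p/I1)
#1 →J2  (closing 0-jn rule on J2)
#0 →TF1  (TF TF1: opposite of bond 1)
#3 →J1  (J1: last free bond brings effort in)

bond 0 stroke at TF1
bond 1 stroke at J2
bond 2 stroke at I1
bond 3 stroke at J1
bond 4 stroke at Sf1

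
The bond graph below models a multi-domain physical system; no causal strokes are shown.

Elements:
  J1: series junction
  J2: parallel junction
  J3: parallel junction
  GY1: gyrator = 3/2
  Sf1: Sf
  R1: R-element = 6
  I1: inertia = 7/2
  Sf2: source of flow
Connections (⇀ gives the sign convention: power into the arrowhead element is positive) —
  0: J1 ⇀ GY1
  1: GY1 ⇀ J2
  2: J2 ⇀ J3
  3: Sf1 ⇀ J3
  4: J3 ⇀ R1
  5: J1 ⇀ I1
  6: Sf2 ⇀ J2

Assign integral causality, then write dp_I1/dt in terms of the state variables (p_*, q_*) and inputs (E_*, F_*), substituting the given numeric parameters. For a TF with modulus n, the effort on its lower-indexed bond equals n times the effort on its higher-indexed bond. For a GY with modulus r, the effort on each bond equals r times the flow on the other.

dp_I1/dt = 3*F_Sf1/2 + 3*F_Sf2/2 - 3*p_I1/28

bond 3 |Sf1  (Sf1 fixes flow; stroke at Sf1)
bond 6 |Sf2  (Sf2 (Sf) sets flow on bond)
bond 5 |I1  (prefer integral on I1)
bond 0 |J1  (J1 flow already set via bond 5)
bond 1 |J2  (through GY1, causality inverts; strokes same side of GY1)
bond 2 |J3  (J2: bond 1 brought effort, rest push out)
bond 4 |R1  (common-e at J3 fixed by 2)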